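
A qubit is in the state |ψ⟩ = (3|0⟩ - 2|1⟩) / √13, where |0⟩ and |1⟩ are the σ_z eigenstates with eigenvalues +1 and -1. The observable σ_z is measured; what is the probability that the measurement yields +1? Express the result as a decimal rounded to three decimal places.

0.692

The +1 outcome corresponds to |0⟩. Its amplitude in |ψ⟩ is 3/√13.
P = |3|² / 13 = 9/13.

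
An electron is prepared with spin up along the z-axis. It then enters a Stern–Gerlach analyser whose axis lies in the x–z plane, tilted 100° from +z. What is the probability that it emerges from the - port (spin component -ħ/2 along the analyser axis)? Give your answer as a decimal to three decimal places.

For spin-½, the probability of finding spin-up along an axis at angle θ to the initial spin direction is cos²(θ/2); spin-down is sin²(θ/2).
θ = 100°, so P = sin²(50°) ≈ 0.587.

0.587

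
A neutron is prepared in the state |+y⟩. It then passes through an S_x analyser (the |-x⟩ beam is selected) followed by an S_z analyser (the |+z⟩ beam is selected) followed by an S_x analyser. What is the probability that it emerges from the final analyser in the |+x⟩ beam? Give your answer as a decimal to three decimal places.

First analyser (S_x): from |+y⟩, P(|-x⟩) = 1/2.
After stage 1 the state is |-x⟩; P(|+z⟩) = |⟨+z|-x⟩|² = 1/2.
After stage 2 the state is |+z⟩; P(|+x⟩) = |⟨+x|+z⟩|² = 1/2.
Joint probability = 1/2 × 1/2 × 1/2 = 0.125.

0.125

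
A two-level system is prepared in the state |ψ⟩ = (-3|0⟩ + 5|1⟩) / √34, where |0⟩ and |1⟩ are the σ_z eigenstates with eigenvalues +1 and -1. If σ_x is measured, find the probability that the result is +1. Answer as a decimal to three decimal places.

0.059

|+x⟩ = (|0⟩ + |1⟩)/√2, so ⟨+x|ψ⟩ = (2) / (√2·√34).
P = |2|² / 68 = 4/68.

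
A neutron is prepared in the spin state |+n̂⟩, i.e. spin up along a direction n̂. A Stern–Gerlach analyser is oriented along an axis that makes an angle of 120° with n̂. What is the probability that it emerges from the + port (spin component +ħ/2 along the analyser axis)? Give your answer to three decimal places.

0.250

For spin-½, the probability of finding spin-up along an axis at angle θ to the initial spin direction is cos²(θ/2); spin-down is sin²(θ/2).
θ = 120°, so P = cos²(60°) ≈ 0.250.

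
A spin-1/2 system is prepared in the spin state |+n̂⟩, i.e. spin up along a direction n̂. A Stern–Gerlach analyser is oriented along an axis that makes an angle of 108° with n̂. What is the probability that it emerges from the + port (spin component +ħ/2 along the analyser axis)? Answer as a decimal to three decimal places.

0.345

For spin-½, the probability of finding spin-up along an axis at angle θ to the initial spin direction is cos²(θ/2); spin-down is sin²(θ/2).
θ = 108°, so P = cos²(54°) ≈ 0.345.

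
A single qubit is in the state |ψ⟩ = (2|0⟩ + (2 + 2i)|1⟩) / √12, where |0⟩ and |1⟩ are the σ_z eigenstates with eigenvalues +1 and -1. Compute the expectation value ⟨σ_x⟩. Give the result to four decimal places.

0.6667

⟨σ_x⟩ = 2 Re(a* b)/(|a|²+|b|²) with a = 2, b = (2 + 2i).
a* b = (4 + 4i), so ⟨σ_x⟩ = 8/12.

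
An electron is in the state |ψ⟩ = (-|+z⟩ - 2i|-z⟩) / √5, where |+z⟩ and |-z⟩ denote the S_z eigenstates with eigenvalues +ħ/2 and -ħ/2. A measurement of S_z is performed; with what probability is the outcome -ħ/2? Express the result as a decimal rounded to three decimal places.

0.800

The -ħ/2 outcome corresponds to |-z⟩. Its amplitude in |ψ⟩ is -2i/√5.
P = |-2i|² / 5 = 4/5.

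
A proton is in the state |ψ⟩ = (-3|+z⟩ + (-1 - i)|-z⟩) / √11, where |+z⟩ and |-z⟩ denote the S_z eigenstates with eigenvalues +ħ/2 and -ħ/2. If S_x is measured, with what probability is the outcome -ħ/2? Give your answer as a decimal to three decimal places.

0.227

|-x⟩ = (|+z⟩ - |-z⟩)/√2, so ⟨-x|ψ⟩ = (-2 + i) / (√2·√11).
P = |-2 + i|² / 22 = 5/22.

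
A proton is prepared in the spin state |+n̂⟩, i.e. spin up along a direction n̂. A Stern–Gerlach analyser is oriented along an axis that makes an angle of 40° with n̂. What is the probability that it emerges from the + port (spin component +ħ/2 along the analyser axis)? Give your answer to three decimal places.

0.883

For spin-½, the probability of finding spin-up along an axis at angle θ to the initial spin direction is cos²(θ/2); spin-down is sin²(θ/2).
θ = 40°, so P = cos²(20°) ≈ 0.883.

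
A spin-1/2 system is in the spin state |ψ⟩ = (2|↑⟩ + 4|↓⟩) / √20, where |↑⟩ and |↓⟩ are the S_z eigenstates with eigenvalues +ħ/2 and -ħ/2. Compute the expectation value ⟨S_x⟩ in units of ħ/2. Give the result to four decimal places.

⟨σ_x⟩ = 2 Re(a* b)/(|a|²+|b|²) with a = 2, b = 4.
a* b = 8, so ⟨σ_x⟩ = 16/20.
⟨S_x⟩ = (ħ/2)·⟨σ_x⟩.

0.8000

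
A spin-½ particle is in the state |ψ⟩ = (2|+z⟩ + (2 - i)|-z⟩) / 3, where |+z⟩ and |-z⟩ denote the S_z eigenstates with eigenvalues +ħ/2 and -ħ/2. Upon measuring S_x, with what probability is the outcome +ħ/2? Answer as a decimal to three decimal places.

|+x⟩ = (|+z⟩ + |-z⟩)/√2, so ⟨+x|ψ⟩ = (4 - i) / (√2·3).
P = |4 - i|² / 18 = 17/18.

0.944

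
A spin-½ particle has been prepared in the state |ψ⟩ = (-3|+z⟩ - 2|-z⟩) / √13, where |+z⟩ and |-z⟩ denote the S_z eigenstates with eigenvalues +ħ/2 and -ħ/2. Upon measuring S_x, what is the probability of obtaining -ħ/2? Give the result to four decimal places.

0.0385

|-x⟩ = (|+z⟩ - |-z⟩)/√2, so ⟨-x|ψ⟩ = (-1) / (√2·√13).
P = |-1|² / 26 = 1/26.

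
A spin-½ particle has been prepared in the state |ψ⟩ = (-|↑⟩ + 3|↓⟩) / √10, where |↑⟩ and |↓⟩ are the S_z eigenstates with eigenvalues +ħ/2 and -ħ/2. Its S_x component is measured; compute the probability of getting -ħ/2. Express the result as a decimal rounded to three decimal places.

|-x⟩ = (|↑⟩ - |↓⟩)/√2, so ⟨-x|ψ⟩ = (-4) / (√2·√10).
P = |-4|² / 20 = 16/20.

0.800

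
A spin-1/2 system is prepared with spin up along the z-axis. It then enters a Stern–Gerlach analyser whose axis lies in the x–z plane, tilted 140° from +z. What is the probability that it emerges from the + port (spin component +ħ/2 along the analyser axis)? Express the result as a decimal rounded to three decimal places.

0.117

For spin-½, the probability of finding spin-up along an axis at angle θ to the initial spin direction is cos²(θ/2); spin-down is sin²(θ/2).
θ = 140°, so P = cos²(70°) ≈ 0.117.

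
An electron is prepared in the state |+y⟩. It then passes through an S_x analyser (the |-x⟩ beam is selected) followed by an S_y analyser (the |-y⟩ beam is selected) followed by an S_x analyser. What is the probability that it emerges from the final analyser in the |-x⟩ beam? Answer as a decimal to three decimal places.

0.125

First analyser (S_x): from |+y⟩, P(|-x⟩) = 1/2.
After stage 1 the state is |-x⟩; P(|-y⟩) = |⟨-y|-x⟩|² = 1/2.
After stage 2 the state is |-y⟩; P(|-x⟩) = |⟨-x|-y⟩|² = 1/2.
Joint probability = 1/2 × 1/2 × 1/2 = 0.125.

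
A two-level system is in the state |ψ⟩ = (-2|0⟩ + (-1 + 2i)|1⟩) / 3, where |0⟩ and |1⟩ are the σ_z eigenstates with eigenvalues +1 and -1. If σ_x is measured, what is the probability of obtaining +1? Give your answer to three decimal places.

0.722

|+x⟩ = (|0⟩ + |1⟩)/√2, so ⟨+x|ψ⟩ = (-3 + 2i) / (√2·3).
P = |-3 + 2i|² / 18 = 13/18.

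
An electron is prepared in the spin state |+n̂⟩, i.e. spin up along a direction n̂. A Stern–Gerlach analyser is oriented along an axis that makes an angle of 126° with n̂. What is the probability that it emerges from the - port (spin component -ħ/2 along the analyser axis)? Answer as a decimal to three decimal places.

For spin-½, the probability of finding spin-up along an axis at angle θ to the initial spin direction is cos²(θ/2); spin-down is sin²(θ/2).
θ = 126°, so P = sin²(63°) ≈ 0.794.

0.794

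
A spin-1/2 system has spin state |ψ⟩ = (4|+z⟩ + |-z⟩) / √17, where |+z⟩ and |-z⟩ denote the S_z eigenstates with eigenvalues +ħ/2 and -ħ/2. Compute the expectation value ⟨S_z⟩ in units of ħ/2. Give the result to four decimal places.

0.8824

⟨σ_z⟩ = |a|² - |b|² divided by |a|²+|b|², with a, b the |+z⟩, |-z⟩ amplitudes.
= (16 - 1)/17 = 15/17.
⟨S_z⟩ = (ħ/2)·⟨σ_z⟩.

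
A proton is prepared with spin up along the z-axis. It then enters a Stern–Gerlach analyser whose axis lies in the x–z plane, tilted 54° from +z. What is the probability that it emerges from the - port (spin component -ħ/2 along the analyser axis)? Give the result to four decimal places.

0.2061

For spin-½, the probability of finding spin-up along an axis at angle θ to the initial spin direction is cos²(θ/2); spin-down is sin²(θ/2).
θ = 54°, so P = sin²(27°) ≈ 0.2061.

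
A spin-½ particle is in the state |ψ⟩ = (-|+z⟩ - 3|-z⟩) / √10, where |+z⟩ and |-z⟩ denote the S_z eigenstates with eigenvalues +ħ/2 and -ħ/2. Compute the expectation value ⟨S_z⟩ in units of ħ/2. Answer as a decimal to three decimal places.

⟨σ_z⟩ = |a|² - |b|² divided by |a|²+|b|², with a, b the |+z⟩, |-z⟩ amplitudes.
= (1 - 9)/10 = -8/10.
⟨S_z⟩ = (ħ/2)·⟨σ_z⟩.

-0.800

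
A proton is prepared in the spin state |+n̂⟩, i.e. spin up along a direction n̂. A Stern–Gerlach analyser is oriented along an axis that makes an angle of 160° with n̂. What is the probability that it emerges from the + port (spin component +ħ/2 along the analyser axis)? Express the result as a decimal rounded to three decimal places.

For spin-½, the probability of finding spin-up along an axis at angle θ to the initial spin direction is cos²(θ/2); spin-down is sin²(θ/2).
θ = 160°, so P = cos²(80°) ≈ 0.030.

0.030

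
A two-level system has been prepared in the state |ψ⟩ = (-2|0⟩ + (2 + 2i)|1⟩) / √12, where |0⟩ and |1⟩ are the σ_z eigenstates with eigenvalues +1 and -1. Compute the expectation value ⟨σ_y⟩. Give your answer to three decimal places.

⟨σ_y⟩ = 2 Im(a* b)/(|a|²+|b|²) with a = -2, b = (2 + 2i).
a* b = (-4 - 4i), so ⟨σ_y⟩ = -8/12.

-0.667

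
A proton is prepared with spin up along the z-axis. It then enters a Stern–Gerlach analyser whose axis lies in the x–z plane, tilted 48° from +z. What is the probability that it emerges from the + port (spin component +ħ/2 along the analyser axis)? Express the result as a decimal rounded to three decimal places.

For spin-½, the probability of finding spin-up along an axis at angle θ to the initial spin direction is cos²(θ/2); spin-down is sin²(θ/2).
θ = 48°, so P = cos²(24°) ≈ 0.835.

0.835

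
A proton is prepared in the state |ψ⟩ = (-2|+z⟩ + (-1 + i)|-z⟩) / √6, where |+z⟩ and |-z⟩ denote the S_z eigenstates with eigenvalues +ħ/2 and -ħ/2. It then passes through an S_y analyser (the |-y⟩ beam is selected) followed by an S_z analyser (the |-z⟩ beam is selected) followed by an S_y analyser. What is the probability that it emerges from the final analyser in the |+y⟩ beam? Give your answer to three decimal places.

0.208

First analyser (S_y): P(|-y⟩) = |⟨-y|ψ⟩|² = 10/12.
After stage 1 the state is |-y⟩; P(|-z⟩) = |⟨-z|-y⟩|² = 1/2.
After stage 2 the state is |-z⟩; P(|+y⟩) = |⟨+y|-z⟩|² = 1/2.
Joint probability = 10/12 × 1/2 × 1/2 = 0.208.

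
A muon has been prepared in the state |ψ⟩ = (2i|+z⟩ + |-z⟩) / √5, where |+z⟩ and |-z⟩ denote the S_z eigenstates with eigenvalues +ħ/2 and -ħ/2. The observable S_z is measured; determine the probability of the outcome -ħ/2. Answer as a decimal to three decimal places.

The -ħ/2 outcome corresponds to |-z⟩. Its amplitude in |ψ⟩ is 1/√5.
P = |1|² / 5 = 1/5.

0.200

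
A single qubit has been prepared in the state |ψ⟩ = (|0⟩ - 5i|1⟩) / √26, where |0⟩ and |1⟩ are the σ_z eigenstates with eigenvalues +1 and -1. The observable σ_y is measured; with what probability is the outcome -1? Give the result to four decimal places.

0.6923

|-y⟩ = (|0⟩ - i|1⟩)/√2, so ⟨-y|ψ⟩ = (6) / (√2·√26).
P = |6|² / 52 = 36/52.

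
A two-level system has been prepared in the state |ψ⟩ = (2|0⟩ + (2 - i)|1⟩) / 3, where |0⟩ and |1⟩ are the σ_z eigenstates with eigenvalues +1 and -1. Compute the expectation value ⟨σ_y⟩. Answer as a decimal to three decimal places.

-0.444

⟨σ_y⟩ = 2 Im(a* b)/(|a|²+|b|²) with a = 2, b = (2 - i).
a* b = (4 - 2i), so ⟨σ_y⟩ = -4/9.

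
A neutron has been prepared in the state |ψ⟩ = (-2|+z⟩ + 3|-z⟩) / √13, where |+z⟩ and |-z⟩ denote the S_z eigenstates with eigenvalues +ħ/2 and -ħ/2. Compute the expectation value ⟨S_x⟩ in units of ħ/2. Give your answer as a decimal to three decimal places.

⟨σ_x⟩ = 2 Re(a* b)/(|a|²+|b|²) with a = -2, b = 3.
a* b = -6, so ⟨σ_x⟩ = -12/13.
⟨S_x⟩ = (ħ/2)·⟨σ_x⟩.

-0.923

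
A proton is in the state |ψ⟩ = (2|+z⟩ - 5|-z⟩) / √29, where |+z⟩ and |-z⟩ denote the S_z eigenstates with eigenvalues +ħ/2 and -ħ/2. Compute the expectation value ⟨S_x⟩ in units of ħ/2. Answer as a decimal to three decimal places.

-0.690

⟨σ_x⟩ = 2 Re(a* b)/(|a|²+|b|²) with a = 2, b = -5.
a* b = -10, so ⟨σ_x⟩ = -20/29.
⟨S_x⟩ = (ħ/2)·⟨σ_x⟩.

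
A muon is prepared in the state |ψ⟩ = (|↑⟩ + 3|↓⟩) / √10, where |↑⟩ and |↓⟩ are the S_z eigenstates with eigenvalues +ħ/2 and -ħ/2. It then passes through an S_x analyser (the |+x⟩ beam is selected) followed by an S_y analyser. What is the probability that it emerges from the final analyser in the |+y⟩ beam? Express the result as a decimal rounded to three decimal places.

First analyser (S_x): P(|+x⟩) = |⟨+x|ψ⟩|² = 16/20.
After stage 1 the state is |+x⟩; P(|+y⟩) = |⟨+y|+x⟩|² = 1/2.
Joint probability = 16/20 × 1/2 = 0.400.

0.400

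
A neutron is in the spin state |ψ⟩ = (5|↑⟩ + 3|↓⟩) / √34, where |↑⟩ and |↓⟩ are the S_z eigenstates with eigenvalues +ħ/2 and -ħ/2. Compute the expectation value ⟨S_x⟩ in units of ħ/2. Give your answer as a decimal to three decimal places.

⟨σ_x⟩ = 2 Re(a* b)/(|a|²+|b|²) with a = 5, b = 3.
a* b = 15, so ⟨σ_x⟩ = 30/34.
⟨S_x⟩ = (ħ/2)·⟨σ_x⟩.

0.882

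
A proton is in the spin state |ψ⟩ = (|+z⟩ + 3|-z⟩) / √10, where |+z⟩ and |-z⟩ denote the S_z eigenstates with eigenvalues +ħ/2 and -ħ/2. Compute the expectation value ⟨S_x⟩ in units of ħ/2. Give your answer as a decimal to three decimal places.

⟨σ_x⟩ = 2 Re(a* b)/(|a|²+|b|²) with a = 1, b = 3.
a* b = 3, so ⟨σ_x⟩ = 6/10.
⟨S_x⟩ = (ħ/2)·⟨σ_x⟩.

0.600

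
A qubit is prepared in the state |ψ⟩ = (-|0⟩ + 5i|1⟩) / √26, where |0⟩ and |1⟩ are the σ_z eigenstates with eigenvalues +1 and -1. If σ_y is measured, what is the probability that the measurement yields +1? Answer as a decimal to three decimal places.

0.308

|+y⟩ = (|0⟩ + i|1⟩)/√2, so ⟨+y|ψ⟩ = (4) / (√2·√26).
P = |4|² / 52 = 16/52.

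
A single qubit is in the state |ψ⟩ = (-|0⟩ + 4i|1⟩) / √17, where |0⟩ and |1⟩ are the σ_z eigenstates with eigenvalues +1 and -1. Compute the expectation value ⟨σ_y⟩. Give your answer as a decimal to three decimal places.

⟨σ_y⟩ = 2 Im(a* b)/(|a|²+|b|²) with a = -1, b = 4i.
a* b = -4i, so ⟨σ_y⟩ = -8/17.

-0.471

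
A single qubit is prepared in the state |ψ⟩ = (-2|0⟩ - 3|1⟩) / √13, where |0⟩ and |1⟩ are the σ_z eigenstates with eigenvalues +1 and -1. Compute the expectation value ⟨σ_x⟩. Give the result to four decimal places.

0.9231

⟨σ_x⟩ = 2 Re(a* b)/(|a|²+|b|²) with a = -2, b = -3.
a* b = 6, so ⟨σ_x⟩ = 12/13.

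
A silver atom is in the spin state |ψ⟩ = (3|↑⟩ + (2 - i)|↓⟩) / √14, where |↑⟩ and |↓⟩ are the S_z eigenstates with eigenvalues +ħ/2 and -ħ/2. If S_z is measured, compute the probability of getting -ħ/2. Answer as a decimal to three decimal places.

0.357

The -ħ/2 outcome corresponds to |↓⟩. Its amplitude in |ψ⟩ is (2 - i)/√14.
P = |2 - i|² / 14 = 5/14.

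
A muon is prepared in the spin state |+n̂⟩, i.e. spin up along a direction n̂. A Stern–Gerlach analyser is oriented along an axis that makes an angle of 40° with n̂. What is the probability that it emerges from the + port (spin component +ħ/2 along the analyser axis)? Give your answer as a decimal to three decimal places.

0.883

For spin-½, the probability of finding spin-up along an axis at angle θ to the initial spin direction is cos²(θ/2); spin-down is sin²(θ/2).
θ = 40°, so P = cos²(20°) ≈ 0.883.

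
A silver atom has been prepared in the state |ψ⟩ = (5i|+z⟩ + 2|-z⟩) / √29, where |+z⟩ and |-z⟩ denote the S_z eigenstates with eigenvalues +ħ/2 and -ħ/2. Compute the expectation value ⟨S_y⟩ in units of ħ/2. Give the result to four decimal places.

-0.6897

⟨σ_y⟩ = 2 Im(a* b)/(|a|²+|b|²) with a = 5i, b = 2.
a* b = -10i, so ⟨σ_y⟩ = -20/29.
⟨S_y⟩ = (ħ/2)·⟨σ_y⟩.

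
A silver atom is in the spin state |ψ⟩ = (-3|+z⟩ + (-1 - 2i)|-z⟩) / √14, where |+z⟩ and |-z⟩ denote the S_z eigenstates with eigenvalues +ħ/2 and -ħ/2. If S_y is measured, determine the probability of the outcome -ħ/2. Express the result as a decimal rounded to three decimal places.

0.071

|-y⟩ = (|+z⟩ - i|-z⟩)/√2, so ⟨-y|ψ⟩ = (-1 - i) / (√2·√14).
P = |-1 - i|² / 28 = 2/28.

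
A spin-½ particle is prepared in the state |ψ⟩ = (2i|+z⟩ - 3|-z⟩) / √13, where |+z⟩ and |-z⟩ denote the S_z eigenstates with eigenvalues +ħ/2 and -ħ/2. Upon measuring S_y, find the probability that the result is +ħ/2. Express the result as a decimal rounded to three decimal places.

0.962

|+y⟩ = (|+z⟩ + i|-z⟩)/√2, so ⟨+y|ψ⟩ = (5i) / (√2·√13).
P = |5i|² / 26 = 25/26.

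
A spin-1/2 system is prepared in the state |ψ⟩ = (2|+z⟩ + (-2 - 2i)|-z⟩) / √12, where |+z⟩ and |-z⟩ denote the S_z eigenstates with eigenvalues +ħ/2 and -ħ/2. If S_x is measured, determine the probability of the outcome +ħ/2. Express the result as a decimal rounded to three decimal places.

0.167

|+x⟩ = (|+z⟩ + |-z⟩)/√2, so ⟨+x|ψ⟩ = (-2i) / (√2·√12).
P = |-2i|² / 24 = 4/24.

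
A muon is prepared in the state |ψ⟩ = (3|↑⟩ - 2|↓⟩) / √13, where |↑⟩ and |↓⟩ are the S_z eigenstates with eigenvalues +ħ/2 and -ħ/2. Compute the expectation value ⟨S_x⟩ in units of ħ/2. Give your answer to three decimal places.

⟨σ_x⟩ = 2 Re(a* b)/(|a|²+|b|²) with a = 3, b = -2.
a* b = -6, so ⟨σ_x⟩ = -12/13.
⟨S_x⟩ = (ħ/2)·⟨σ_x⟩.

-0.923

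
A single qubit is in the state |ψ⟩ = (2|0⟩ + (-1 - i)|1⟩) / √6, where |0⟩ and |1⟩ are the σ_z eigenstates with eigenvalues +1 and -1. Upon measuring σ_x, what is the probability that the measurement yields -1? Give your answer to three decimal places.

|-x⟩ = (|0⟩ - |1⟩)/√2, so ⟨-x|ψ⟩ = (3 + i) / (√2·√6).
P = |3 + i|² / 12 = 10/12.

0.833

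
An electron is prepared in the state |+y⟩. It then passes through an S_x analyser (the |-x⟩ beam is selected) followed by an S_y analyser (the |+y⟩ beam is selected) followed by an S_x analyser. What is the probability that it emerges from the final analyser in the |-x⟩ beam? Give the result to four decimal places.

First analyser (S_x): from |+y⟩, P(|-x⟩) = 1/2.
After stage 1 the state is |-x⟩; P(|+y⟩) = |⟨+y|-x⟩|² = 1/2.
After stage 2 the state is |+y⟩; P(|-x⟩) = |⟨-x|+y⟩|² = 1/2.
Joint probability = 1/2 × 1/2 × 1/2 = 0.1250.

0.1250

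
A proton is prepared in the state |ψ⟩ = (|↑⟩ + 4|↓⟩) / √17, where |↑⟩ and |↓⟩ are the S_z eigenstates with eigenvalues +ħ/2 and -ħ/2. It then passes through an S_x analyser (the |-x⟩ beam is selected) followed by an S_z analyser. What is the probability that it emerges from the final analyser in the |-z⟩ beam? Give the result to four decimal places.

First analyser (S_x): P(|-x⟩) = |⟨-x|ψ⟩|² = 9/34.
After stage 1 the state is |-x⟩; P(|-z⟩) = |⟨-z|-x⟩|² = 1/2.
Joint probability = 9/34 × 1/2 = 0.1324.

0.1324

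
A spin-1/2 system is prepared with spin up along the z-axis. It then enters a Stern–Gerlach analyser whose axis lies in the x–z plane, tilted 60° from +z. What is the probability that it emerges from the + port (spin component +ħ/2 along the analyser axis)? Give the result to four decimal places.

For spin-½, the probability of finding spin-up along an axis at angle θ to the initial spin direction is cos²(θ/2); spin-down is sin²(θ/2).
θ = 60°, so P = cos²(30°) ≈ 0.7500.

0.7500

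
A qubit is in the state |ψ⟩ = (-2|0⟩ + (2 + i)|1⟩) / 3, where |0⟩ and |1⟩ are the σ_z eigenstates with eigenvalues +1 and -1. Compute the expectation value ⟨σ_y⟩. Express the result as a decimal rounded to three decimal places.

⟨σ_y⟩ = 2 Im(a* b)/(|a|²+|b|²) with a = -2, b = (2 + i).
a* b = (-4 - 2i), so ⟨σ_y⟩ = -4/9.

-0.444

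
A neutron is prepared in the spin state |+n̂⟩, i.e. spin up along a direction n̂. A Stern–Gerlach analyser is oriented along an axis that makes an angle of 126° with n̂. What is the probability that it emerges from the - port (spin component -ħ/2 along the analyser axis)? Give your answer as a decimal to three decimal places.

For spin-½, the probability of finding spin-up along an axis at angle θ to the initial spin direction is cos²(θ/2); spin-down is sin²(θ/2).
θ = 126°, so P = sin²(63°) ≈ 0.794.

0.794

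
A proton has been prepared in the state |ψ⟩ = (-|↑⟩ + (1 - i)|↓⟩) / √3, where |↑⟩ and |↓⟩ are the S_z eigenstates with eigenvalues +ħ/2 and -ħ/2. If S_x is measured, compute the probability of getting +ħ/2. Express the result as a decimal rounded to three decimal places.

|+x⟩ = (|↑⟩ + |↓⟩)/√2, so ⟨+x|ψ⟩ = (-i) / (√2·√3).
P = |-i|² / 6 = 1/6.

0.167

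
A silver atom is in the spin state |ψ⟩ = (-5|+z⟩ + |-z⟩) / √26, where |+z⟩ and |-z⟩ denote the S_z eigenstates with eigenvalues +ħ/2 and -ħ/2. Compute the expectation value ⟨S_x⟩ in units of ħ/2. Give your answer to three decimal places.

⟨σ_x⟩ = 2 Re(a* b)/(|a|²+|b|²) with a = -5, b = 1.
a* b = -5, so ⟨σ_x⟩ = -10/26.
⟨S_x⟩ = (ħ/2)·⟨σ_x⟩.

-0.385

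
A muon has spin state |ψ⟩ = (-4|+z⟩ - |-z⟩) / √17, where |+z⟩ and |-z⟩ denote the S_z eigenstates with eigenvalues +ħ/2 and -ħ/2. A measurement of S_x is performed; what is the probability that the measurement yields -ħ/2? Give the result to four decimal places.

0.2647

|-x⟩ = (|+z⟩ - |-z⟩)/√2, so ⟨-x|ψ⟩ = (-3) / (√2·√17).
P = |-3|² / 34 = 9/34.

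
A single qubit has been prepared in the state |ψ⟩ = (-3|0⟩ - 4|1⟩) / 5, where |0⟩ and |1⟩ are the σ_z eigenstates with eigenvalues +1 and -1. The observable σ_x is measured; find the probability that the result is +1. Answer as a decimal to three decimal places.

0.980

|+x⟩ = (|0⟩ + |1⟩)/√2, so ⟨+x|ψ⟩ = (-7) / (√2·5).
P = |-7|² / 50 = 49/50.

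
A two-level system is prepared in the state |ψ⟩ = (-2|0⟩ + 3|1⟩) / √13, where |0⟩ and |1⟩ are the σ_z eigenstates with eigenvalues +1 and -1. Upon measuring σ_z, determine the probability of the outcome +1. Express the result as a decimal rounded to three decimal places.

The +1 outcome corresponds to |0⟩. Its amplitude in |ψ⟩ is -2/√13.
P = |-2|² / 13 = 4/13.

0.308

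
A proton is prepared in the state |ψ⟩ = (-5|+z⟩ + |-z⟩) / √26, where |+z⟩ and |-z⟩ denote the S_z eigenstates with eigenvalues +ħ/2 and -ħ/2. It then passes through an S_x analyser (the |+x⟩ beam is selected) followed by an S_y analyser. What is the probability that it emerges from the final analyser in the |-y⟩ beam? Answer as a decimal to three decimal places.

First analyser (S_x): P(|+x⟩) = |⟨+x|ψ⟩|² = 16/52.
After stage 1 the state is |+x⟩; P(|-y⟩) = |⟨-y|+x⟩|² = 1/2.
Joint probability = 16/52 × 1/2 = 0.154.

0.154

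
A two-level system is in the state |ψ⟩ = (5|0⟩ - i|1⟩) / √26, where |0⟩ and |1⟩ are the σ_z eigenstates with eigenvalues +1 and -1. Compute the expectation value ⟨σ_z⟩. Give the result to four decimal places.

0.9231

⟨σ_z⟩ = |a|² - |b|² divided by |a|²+|b|², with a, b the |0⟩, |1⟩ amplitudes.
= (25 - 1)/26 = 24/26.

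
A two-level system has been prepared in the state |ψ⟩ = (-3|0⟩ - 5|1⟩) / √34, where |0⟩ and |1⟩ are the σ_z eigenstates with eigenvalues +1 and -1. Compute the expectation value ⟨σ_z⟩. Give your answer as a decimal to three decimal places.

-0.471

⟨σ_z⟩ = |a|² - |b|² divided by |a|²+|b|², with a, b the |0⟩, |1⟩ amplitudes.
= (9 - 25)/34 = -16/34.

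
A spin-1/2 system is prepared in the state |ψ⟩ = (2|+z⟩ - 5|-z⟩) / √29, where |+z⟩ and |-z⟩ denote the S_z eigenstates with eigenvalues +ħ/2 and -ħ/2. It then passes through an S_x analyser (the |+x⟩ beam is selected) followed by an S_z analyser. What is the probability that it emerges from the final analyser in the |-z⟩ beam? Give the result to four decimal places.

First analyser (S_x): P(|+x⟩) = |⟨+x|ψ⟩|² = 9/58.
After stage 1 the state is |+x⟩; P(|-z⟩) = |⟨-z|+x⟩|² = 1/2.
Joint probability = 9/58 × 1/2 = 0.0776.

0.0776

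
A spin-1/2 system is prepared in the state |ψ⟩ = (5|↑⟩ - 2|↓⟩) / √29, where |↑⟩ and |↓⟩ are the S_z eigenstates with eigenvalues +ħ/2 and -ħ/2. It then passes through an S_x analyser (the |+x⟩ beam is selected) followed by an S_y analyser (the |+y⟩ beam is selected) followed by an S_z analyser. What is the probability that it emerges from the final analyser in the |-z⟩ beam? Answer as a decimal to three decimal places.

0.039

First analyser (S_x): P(|+x⟩) = |⟨+x|ψ⟩|² = 9/58.
After stage 1 the state is |+x⟩; P(|+y⟩) = |⟨+y|+x⟩|² = 1/2.
After stage 2 the state is |+y⟩; P(|-z⟩) = |⟨-z|+y⟩|² = 1/2.
Joint probability = 9/58 × 1/2 × 1/2 = 0.039.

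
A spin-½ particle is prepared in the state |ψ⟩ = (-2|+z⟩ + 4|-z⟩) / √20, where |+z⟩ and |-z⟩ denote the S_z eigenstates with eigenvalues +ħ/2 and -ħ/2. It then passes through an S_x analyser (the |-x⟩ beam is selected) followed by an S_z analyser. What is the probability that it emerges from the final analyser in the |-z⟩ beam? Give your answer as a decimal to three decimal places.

First analyser (S_x): P(|-x⟩) = |⟨-x|ψ⟩|² = 36/40.
After stage 1 the state is |-x⟩; P(|-z⟩) = |⟨-z|-x⟩|² = 1/2.
Joint probability = 36/40 × 1/2 = 0.450.

0.450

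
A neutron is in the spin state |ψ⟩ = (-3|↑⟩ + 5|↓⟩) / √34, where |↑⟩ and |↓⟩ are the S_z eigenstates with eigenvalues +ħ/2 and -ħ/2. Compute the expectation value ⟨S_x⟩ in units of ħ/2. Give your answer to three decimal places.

-0.882

⟨σ_x⟩ = 2 Re(a* b)/(|a|²+|b|²) with a = -3, b = 5.
a* b = -15, so ⟨σ_x⟩ = -30/34.
⟨S_x⟩ = (ħ/2)·⟨σ_x⟩.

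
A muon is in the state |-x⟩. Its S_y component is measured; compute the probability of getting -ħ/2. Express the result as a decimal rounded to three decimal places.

In the S_z basis, |-x⟩ = (|+z⟩ - |-z⟩)/√2 and |-y⟩ = (|+z⟩ - i|-z⟩)/√2.
|⟨-y|-x⟩|² = 1/2.

0.500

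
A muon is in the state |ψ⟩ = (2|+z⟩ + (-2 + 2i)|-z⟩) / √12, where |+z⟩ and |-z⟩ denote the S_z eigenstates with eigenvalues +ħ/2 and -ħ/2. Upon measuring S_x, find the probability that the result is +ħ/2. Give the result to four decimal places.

|+x⟩ = (|+z⟩ + |-z⟩)/√2, so ⟨+x|ψ⟩ = (2i) / (√2·√12).
P = |2i|² / 24 = 4/24.

0.1667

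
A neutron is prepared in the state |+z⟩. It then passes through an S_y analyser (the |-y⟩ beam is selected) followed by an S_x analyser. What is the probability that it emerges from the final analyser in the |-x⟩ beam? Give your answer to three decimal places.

First analyser (S_y): from |+z⟩, P(|-y⟩) = 1/2.
After stage 1 the state is |-y⟩; P(|-x⟩) = |⟨-x|-y⟩|² = 1/2.
Joint probability = 1/2 × 1/2 = 0.250.

0.250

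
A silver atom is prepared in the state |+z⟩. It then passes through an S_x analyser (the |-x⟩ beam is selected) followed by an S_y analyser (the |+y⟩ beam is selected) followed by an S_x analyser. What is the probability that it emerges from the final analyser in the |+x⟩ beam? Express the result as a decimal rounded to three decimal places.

0.125

First analyser (S_x): from |+z⟩, P(|-x⟩) = 1/2.
After stage 1 the state is |-x⟩; P(|+y⟩) = |⟨+y|-x⟩|² = 1/2.
After stage 2 the state is |+y⟩; P(|+x⟩) = |⟨+x|+y⟩|² = 1/2.
Joint probability = 1/2 × 1/2 × 1/2 = 0.125.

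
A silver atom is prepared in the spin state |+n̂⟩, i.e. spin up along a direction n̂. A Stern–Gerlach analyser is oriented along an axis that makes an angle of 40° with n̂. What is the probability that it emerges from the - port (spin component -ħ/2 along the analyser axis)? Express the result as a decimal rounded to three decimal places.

0.117

For spin-½, the probability of finding spin-up along an axis at angle θ to the initial spin direction is cos²(θ/2); spin-down is sin²(θ/2).
θ = 40°, so P = sin²(20°) ≈ 0.117.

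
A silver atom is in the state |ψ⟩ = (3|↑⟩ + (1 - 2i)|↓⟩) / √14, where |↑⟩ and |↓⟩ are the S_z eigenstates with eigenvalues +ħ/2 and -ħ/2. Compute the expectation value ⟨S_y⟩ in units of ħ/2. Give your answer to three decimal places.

-0.857

⟨σ_y⟩ = 2 Im(a* b)/(|a|²+|b|²) with a = 3, b = (1 - 2i).
a* b = (3 - 6i), so ⟨σ_y⟩ = -12/14.
⟨S_y⟩ = (ħ/2)·⟨σ_y⟩.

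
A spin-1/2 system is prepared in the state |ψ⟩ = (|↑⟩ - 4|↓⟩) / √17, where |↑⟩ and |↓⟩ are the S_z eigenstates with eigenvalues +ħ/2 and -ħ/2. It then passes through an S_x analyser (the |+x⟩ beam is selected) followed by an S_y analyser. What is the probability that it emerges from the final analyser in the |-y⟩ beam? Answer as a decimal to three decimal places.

First analyser (S_x): P(|+x⟩) = |⟨+x|ψ⟩|² = 9/34.
After stage 1 the state is |+x⟩; P(|-y⟩) = |⟨-y|+x⟩|² = 1/2.
Joint probability = 9/34 × 1/2 = 0.132.

0.132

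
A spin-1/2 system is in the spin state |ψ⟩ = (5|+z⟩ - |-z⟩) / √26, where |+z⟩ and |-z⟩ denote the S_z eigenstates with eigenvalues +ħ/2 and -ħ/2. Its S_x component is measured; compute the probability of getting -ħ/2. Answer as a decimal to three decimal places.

|-x⟩ = (|+z⟩ - |-z⟩)/√2, so ⟨-x|ψ⟩ = (6) / (√2·√26).
P = |6|² / 52 = 36/52.

0.692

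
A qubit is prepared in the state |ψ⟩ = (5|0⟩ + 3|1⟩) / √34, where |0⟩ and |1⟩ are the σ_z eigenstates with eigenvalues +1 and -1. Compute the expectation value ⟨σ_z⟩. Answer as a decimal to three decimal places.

0.471

⟨σ_z⟩ = |a|² - |b|² divided by |a|²+|b|², with a, b the |0⟩, |1⟩ amplitudes.
= (25 - 9)/34 = 16/34.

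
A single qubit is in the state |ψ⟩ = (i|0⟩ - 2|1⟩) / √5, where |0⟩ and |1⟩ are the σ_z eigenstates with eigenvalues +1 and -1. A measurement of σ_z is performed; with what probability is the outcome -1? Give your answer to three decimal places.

0.800

The -1 outcome corresponds to |1⟩. Its amplitude in |ψ⟩ is -2/√5.
P = |-2|² / 5 = 4/5.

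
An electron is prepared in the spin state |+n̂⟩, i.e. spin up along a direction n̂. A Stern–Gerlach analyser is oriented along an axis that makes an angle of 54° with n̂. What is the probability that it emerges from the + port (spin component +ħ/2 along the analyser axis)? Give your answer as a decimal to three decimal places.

0.794

For spin-½, the probability of finding spin-up along an axis at angle θ to the initial spin direction is cos²(θ/2); spin-down is sin²(θ/2).
θ = 54°, so P = cos²(27°) ≈ 0.794.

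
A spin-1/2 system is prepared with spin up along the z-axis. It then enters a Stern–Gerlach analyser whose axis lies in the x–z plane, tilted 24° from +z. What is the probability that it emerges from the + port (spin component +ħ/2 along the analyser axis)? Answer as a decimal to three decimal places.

0.957

For spin-½, the probability of finding spin-up along an axis at angle θ to the initial spin direction is cos²(θ/2); spin-down is sin²(θ/2).
θ = 24°, so P = cos²(12°) ≈ 0.957.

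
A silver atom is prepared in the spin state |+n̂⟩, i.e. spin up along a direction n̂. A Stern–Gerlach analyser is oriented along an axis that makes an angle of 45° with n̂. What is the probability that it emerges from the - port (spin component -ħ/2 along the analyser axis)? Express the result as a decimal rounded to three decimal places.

For spin-½, the probability of finding spin-up along an axis at angle θ to the initial spin direction is cos²(θ/2); spin-down is sin²(θ/2).
θ = 45°, so P = sin²(22.5°) ≈ 0.146.

0.146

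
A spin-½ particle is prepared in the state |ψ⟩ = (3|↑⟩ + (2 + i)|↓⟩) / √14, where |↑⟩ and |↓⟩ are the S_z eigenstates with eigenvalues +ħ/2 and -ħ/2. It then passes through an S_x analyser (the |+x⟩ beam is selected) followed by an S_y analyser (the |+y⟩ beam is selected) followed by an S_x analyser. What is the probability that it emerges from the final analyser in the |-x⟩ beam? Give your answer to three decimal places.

First analyser (S_x): P(|+x⟩) = |⟨+x|ψ⟩|² = 26/28.
After stage 1 the state is |+x⟩; P(|+y⟩) = |⟨+y|+x⟩|² = 1/2.
After stage 2 the state is |+y⟩; P(|-x⟩) = |⟨-x|+y⟩|² = 1/2.
Joint probability = 26/28 × 1/2 × 1/2 = 0.232.

0.232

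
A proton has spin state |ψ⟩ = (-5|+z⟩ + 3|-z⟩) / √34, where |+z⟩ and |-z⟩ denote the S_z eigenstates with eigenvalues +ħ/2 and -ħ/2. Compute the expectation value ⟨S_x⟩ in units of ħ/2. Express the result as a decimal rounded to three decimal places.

-0.882

⟨σ_x⟩ = 2 Re(a* b)/(|a|²+|b|²) with a = -5, b = 3.
a* b = -15, so ⟨σ_x⟩ = -30/34.
⟨S_x⟩ = (ħ/2)·⟨σ_x⟩.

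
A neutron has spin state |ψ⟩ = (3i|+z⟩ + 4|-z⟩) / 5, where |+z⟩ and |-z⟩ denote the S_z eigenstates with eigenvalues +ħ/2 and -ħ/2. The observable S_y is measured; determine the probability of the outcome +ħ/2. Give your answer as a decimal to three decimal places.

|+y⟩ = (|+z⟩ + i|-z⟩)/√2, so ⟨+y|ψ⟩ = (-i) / (√2·5).
P = |-i|² / 50 = 1/50.

0.020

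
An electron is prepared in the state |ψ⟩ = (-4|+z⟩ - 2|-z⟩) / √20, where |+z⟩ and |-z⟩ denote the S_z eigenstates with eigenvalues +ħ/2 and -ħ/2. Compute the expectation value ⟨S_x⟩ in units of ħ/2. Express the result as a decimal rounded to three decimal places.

⟨σ_x⟩ = 2 Re(a* b)/(|a|²+|b|²) with a = -4, b = -2.
a* b = 8, so ⟨σ_x⟩ = 16/20.
⟨S_x⟩ = (ħ/2)·⟨σ_x⟩.

0.800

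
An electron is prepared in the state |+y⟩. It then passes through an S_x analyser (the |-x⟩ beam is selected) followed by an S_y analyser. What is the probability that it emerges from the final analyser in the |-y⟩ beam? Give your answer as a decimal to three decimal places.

First analyser (S_x): from |+y⟩, P(|-x⟩) = 1/2.
After stage 1 the state is |-x⟩; P(|-y⟩) = |⟨-y|-x⟩|² = 1/2.
Joint probability = 1/2 × 1/2 = 0.250.

0.250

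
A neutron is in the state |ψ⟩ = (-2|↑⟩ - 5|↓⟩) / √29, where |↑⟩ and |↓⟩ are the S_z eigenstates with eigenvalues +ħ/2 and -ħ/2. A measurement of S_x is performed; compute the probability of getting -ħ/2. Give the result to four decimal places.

0.1552

|-x⟩ = (|↑⟩ - |↓⟩)/√2, so ⟨-x|ψ⟩ = (3) / (√2·√29).
P = |3|² / 58 = 9/58.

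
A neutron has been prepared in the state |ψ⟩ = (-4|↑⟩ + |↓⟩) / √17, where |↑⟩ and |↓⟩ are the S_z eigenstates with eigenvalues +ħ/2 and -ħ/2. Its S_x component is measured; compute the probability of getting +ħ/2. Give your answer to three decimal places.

0.265

|+x⟩ = (|↑⟩ + |↓⟩)/√2, so ⟨+x|ψ⟩ = (-3) / (√2·√17).
P = |-3|² / 34 = 9/34.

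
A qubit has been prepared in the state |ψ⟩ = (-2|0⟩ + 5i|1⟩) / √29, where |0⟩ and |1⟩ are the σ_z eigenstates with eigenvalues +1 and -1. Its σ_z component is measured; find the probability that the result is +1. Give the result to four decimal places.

The +1 outcome corresponds to |0⟩. Its amplitude in |ψ⟩ is -2/√29.
P = |-2|² / 29 = 4/29.

0.1379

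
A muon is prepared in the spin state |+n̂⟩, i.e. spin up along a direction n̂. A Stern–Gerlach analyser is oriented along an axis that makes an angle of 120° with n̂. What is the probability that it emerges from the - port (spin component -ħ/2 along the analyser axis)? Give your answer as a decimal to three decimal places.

0.750

For spin-½, the probability of finding spin-up along an axis at angle θ to the initial spin direction is cos²(θ/2); spin-down is sin²(θ/2).
θ = 120°, so P = sin²(60°) ≈ 0.750.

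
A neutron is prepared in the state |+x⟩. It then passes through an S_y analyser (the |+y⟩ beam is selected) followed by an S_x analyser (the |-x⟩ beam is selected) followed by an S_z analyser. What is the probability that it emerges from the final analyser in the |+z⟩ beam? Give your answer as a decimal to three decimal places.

First analyser (S_y): from |+x⟩, P(|+y⟩) = 1/2.
After stage 1 the state is |+y⟩; P(|-x⟩) = |⟨-x|+y⟩|² = 1/2.
After stage 2 the state is |-x⟩; P(|+z⟩) = |⟨+z|-x⟩|² = 1/2.
Joint probability = 1/2 × 1/2 × 1/2 = 0.125.

0.125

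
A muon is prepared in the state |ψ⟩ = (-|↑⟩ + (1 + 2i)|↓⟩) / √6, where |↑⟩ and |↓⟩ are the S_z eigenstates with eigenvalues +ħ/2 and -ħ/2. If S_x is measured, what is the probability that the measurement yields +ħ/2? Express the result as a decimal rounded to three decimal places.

0.333

|+x⟩ = (|↑⟩ + |↓⟩)/√2, so ⟨+x|ψ⟩ = (2i) / (√2·√6).
P = |2i|² / 12 = 4/12.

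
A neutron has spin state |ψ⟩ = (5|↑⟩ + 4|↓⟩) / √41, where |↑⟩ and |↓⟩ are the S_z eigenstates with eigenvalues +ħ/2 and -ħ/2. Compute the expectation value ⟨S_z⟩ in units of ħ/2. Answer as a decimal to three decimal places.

⟨σ_z⟩ = |a|² - |b|² divided by |a|²+|b|², with a, b the |↑⟩, |↓⟩ amplitudes.
= (25 - 16)/41 = 9/41.
⟨S_z⟩ = (ħ/2)·⟨σ_z⟩.

0.220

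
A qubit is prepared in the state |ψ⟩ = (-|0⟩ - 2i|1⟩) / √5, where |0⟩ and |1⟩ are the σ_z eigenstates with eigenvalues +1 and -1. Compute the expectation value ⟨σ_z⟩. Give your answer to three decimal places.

⟨σ_z⟩ = |a|² - |b|² divided by |a|²+|b|², with a, b the |0⟩, |1⟩ amplitudes.
= (1 - 4)/5 = -3/5.

-0.600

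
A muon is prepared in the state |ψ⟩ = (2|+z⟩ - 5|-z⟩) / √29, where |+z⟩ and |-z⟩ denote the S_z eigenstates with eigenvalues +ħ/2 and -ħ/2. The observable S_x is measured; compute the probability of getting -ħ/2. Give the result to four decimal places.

0.8448

|-x⟩ = (|+z⟩ - |-z⟩)/√2, so ⟨-x|ψ⟩ = (7) / (√2·√29).
P = |7|² / 58 = 49/58.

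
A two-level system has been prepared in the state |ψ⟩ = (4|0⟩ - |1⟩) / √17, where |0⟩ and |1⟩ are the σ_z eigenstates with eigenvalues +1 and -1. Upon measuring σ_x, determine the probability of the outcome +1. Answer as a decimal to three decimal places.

|+x⟩ = (|0⟩ + |1⟩)/√2, so ⟨+x|ψ⟩ = (3) / (√2·√17).
P = |3|² / 34 = 9/34.

0.265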